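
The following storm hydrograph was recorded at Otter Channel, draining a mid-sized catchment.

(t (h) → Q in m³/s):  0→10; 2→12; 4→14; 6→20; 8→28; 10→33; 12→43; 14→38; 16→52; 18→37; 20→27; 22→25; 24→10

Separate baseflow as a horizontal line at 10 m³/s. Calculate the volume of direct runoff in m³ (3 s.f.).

Direct-runoff ordinates (Q − Q_b): 0.0, 2.0, 4.0, 10.0, 18.0, 23.0, 33.0, 28.0, 42.0, 27.0, 17.0, 15.0, 0.0 m³/s.
ΣQ_DR = 219.0 m³/s.
With Δt = 2 h = 7200 s, V = ΣQ_DR · Δt = 219.0 × 7200 = 1.58 × 10^6 m³.

V ≈ 1.58 × 10^6 m³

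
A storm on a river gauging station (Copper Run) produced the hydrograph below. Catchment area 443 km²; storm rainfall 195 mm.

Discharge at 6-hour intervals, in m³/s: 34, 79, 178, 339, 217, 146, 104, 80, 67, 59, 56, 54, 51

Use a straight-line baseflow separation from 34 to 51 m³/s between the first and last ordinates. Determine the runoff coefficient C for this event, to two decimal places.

ΣQ_DR = 911.5 m³/s; V = ΣQ_DR·Δt = 1.969 × 10^7 m³.
Runoff depth d = V / A = 44.44 mm.
C = d / P = 44.44 / 195 = 0.23.

C ≈ 0.23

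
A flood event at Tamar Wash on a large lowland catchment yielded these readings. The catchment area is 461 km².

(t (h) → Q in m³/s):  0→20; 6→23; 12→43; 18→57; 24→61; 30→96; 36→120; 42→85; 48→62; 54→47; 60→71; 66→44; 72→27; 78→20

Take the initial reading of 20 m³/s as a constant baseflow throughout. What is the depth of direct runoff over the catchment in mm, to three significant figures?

Direct runoff: 0.0, 3.0, 23.0, 37.0, 41.0, 76.0, 100.0, 65.0, 42.0, 27.0, 51.0, 24.0, 7.0, 0.0 m³/s; ΣQ_DR = 496.0 m³/s.
V = ΣQ_DR · Δt = 496.0 × 21600 s = 1.071 × 10^7 m³.
Over A = 461 km², depth = V / A = 23.2 mm.

d ≈ 23.2 mm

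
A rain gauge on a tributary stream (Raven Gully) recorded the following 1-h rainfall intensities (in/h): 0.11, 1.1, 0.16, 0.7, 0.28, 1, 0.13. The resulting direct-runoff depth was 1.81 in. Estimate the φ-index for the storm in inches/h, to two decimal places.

Only the 3 blocks with intensity above φ contribute runoff: 1.1, 0.7, 1 in/h.
Σ(I−φ)·Δt = d  ⇒  (1.1+0.7+1 − 3φ)·1 = 1.81
φ = (2.800 − 1.81/1) / 3 = 0.33 in/h.

φ ≈ 0.33 in/h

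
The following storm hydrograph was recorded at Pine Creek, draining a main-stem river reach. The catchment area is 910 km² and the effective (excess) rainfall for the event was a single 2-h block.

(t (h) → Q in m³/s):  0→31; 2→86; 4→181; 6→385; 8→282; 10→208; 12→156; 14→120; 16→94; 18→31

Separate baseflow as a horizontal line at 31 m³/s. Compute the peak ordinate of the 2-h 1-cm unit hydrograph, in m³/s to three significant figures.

U_p ≈ 354 m³/s

Direct runoff: 0.0, 55.0, 150.0, 354.0, 251.0, 177.0, 125.0, 89.0, 63.0, 0.0 m³/s; ΣQ_DR = 1264 m³/s, peak = 354.0 m³/s.
Runoff depth d = ΣQ_DR·Δt / A = 1264 × 7200 / (910 km²) = 10.00 mm.
The 1-cm UH is the DRH scaled by (10 mm)/d, so U_p = 354.0 × 10/10.00 = 354 m³/s.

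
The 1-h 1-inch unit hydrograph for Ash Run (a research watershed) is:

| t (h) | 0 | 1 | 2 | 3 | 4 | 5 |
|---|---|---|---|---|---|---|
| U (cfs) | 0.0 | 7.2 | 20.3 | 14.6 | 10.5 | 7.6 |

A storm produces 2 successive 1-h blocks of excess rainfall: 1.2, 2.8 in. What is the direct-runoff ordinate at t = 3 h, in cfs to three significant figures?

By discrete convolution, Q_j = Σ (P_i / 1 in) · U_{j−i}.
At t = 3 h (j=3): Q = (1.2/1)·14.6 + (2.8/1)·20.3 = 74.4 cfs.

Q ≈ 74.4 cfs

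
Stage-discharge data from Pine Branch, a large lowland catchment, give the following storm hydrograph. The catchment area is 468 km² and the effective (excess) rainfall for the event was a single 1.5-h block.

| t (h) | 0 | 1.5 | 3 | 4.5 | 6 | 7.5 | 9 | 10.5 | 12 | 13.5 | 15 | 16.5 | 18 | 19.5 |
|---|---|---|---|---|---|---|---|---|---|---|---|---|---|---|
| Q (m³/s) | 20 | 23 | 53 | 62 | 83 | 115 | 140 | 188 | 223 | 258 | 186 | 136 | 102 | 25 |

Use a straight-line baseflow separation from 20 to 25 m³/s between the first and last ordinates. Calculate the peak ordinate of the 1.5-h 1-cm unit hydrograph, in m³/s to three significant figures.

U_p ≈ 156 m³/s

Direct runoff: 0.00, 2.62, 32.23, 40.85, 61.46, 93.08, 117.69, 165.31, 199.92, 234.54, 162.15, 111.77, 77.38, 0.00 m³/s; ΣQ_DR = 1299 m³/s, peak = 234.54 m³/s.
Runoff depth d = ΣQ_DR·Δt / A = 1299 × 5400 / (468 km²) = 14.99 mm.
The 1-cm UH is the DRH scaled by (10 mm)/d, so U_p = 234.54 × 10/14.99 = 156 m³/s.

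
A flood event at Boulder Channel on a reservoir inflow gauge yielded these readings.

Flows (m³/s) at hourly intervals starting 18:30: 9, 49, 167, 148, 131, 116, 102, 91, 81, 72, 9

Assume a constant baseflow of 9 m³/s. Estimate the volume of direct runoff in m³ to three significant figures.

V ≈ 3.15 × 10^6 m³

Direct-runoff ordinates (Q − Q_b): 0.0, 40.0, 158.0, 139.0, 122.0, 107.0, 93.0, 82.0, 72.0, 63.0, 0.0 m³/s.
ΣQ_DR = 876.0 m³/s.
With Δt = 1 h = 3600 s, V = ΣQ_DR · Δt = 876.0 × 3600 = 3.15 × 10^6 m³.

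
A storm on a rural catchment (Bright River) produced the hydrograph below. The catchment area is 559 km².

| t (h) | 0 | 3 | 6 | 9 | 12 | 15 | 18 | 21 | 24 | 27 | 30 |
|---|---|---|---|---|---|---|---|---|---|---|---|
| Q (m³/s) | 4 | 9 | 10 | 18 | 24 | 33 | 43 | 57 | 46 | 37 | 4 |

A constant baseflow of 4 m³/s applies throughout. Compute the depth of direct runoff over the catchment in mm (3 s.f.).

d ≈ 4.66 mm

Direct runoff: 0.0, 5.0, 6.0, 14.0, 20.0, 29.0, 39.0, 53.0, 42.0, 33.0, 0.0 m³/s; ΣQ_DR = 241.0 m³/s.
V = ΣQ_DR · Δt = 241.0 × 10800 s = 2.603 × 10^6 m³.
Over A = 559 km², depth = V / A = 4.66 mm.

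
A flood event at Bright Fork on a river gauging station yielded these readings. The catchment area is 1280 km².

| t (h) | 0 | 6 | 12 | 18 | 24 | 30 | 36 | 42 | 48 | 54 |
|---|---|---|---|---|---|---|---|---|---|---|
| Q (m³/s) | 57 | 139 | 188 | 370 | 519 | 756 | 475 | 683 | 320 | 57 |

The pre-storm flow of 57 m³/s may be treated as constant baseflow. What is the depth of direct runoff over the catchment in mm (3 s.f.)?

d ≈ 50.5 mm

Direct runoff: 0.0, 82.0, 131.0, 313.0, 462.0, 699.0, 418.0, 626.0, 263.0, 0.0 m³/s; ΣQ_DR = 2994 m³/s.
V = ΣQ_DR · Δt = 2994 × 21600 s = 6.467 × 10^7 m³.
Over A = 1280 km², depth = V / A = 50.5 mm.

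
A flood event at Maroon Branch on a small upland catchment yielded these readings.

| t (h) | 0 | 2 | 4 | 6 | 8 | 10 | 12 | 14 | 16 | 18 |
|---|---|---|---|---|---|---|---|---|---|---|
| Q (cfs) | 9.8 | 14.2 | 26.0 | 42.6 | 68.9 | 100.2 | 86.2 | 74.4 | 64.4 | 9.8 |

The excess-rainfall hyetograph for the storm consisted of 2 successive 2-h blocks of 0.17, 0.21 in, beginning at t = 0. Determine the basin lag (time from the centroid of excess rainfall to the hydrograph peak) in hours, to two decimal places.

t_L ≈ 7.89 h

Centroid of excess rainfall: t_c = Σ P_i·t̄_i / ΣP_i = 2.1053 h (block centres at 1, 3 h).
Hydrograph peak occurs at t = 10 h, so basin lag t_L = 10 − 2.1053 = 7.89 h.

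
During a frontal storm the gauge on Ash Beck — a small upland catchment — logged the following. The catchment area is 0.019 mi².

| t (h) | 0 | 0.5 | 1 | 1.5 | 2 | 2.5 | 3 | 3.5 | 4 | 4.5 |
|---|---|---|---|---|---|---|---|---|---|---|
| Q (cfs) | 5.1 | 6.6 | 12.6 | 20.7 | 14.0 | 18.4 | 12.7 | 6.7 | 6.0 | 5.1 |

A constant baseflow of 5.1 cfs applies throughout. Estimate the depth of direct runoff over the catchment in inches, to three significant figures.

Direct runoff: 0.0, 1.5, 7.5, 15.6, 8.9, 13.3, 7.6, 1.6, 0.9, 0.0 cfs; ΣQ_DR = 56.90 cfs.
V = ΣQ_DR · Δt = 56.90 × 1800 s = 1.024 × 10^5 ft³.
Over A = 0.019 mi², depth = V / A = 2.32 in.

d ≈ 2.32 in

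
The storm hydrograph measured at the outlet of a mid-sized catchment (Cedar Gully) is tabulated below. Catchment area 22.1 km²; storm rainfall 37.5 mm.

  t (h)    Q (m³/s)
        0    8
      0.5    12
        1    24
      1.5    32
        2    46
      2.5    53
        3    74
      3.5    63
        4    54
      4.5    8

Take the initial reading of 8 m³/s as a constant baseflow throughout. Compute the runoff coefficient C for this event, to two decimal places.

ΣQ_DR = 294.0 m³/s; V = ΣQ_DR·Δt = 5.292 × 10^5 m³.
Runoff depth d = V / A = 23.95 mm.
C = d / P = 23.95 / 37.5 = 0.64.

C ≈ 0.64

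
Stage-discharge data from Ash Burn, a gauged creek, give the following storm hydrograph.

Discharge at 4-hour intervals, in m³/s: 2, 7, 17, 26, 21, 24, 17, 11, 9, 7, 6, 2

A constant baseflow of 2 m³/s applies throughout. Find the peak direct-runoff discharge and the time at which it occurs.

Q_p = 24.0 m³/s at t = 12 h

Subtracting baseflow gives direct-runoff ordinates: 0.0, 5.0, 15.0, 24.0, 19.0, 22.0, 15.0, 9.0, 7.0, 5.0, 4.0, 0.0 m³/s.
The maximum is 24.0 m³/s, occurring at the reading for t = 12 h.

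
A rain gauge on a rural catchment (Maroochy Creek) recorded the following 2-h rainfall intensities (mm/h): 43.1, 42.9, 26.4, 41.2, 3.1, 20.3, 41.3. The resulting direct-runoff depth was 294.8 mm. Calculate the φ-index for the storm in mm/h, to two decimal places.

φ ≈ 11.30 mm/h

Only the 6 blocks with intensity above φ contribute runoff: 43.1, 42.9, 26.4, 41.2, 20.3, 41.3 mm/h.
Σ(I−φ)·Δt = d  ⇒  (43.1+42.9+26.4+41.2+20.3+41.3 − 6φ)·2 = 294.8
φ = (215.2 − 294.8/2) / 6 = 11.30 mm/h.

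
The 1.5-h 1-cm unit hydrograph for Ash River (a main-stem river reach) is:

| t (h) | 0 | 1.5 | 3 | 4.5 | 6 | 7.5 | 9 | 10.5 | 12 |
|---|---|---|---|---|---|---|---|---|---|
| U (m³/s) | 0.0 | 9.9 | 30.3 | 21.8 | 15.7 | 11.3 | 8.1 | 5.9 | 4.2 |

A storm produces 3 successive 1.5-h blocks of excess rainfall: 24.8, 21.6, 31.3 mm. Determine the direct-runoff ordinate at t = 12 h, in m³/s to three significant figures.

By discrete convolution, Q_j = Σ (P_i / 10 mm) · U_{j−i}.
At t = 12 h (j=8): Q = (24.8/10)·4.2 + (21.6/10)·5.9 + (31.3/10)·8.1 = 48.5 m³/s.

Q ≈ 48.5 m³/s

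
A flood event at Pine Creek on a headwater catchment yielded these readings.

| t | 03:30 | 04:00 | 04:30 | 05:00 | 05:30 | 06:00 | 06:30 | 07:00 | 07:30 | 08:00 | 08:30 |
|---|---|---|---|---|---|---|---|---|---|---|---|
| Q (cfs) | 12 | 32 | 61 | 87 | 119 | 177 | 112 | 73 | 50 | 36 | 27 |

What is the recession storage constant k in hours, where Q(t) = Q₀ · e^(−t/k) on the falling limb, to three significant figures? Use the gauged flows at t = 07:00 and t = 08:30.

On the falling limb, Q drops from 73 to 27 cfs between t = 07:00 and t = 08:30 (Δt = 1.5 h).
k = −Δt / ln(Q₂/Q₁) = −1.5 / ln(27/73) = 1.51 h.

k ≈ 1.51 h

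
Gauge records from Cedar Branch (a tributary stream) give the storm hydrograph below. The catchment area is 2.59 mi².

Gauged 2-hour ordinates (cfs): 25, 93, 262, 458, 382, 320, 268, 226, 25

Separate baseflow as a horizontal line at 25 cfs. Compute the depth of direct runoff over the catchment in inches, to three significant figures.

Direct runoff: 0.0, 68.0, 237.0, 433.0, 357.0, 295.0, 243.0, 201.0, 0.0 cfs; ΣQ_DR = 1834 cfs.
V = ΣQ_DR · Δt = 1834 × 7200 s = 1.320 × 10^7 ft³.
Over A = 2.59 mi², depth = V / A = 2.19 in.

d ≈ 2.19 in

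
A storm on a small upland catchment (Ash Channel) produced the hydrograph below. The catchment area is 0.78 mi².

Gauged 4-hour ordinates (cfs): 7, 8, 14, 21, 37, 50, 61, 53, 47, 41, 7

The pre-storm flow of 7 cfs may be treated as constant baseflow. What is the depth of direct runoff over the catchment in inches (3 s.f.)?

Direct runoff: 0.0, 1.0, 7.0, 14.0, 30.0, 43.0, 54.0, 46.0, 40.0, 34.0, 0.0 cfs; ΣQ_DR = 269.0 cfs.
V = ΣQ_DR · Δt = 269.0 × 14400 s = 3.874 × 10^6 ft³.
Over A = 0.78 mi², depth = V / A = 2.14 in.

d ≈ 2.14 in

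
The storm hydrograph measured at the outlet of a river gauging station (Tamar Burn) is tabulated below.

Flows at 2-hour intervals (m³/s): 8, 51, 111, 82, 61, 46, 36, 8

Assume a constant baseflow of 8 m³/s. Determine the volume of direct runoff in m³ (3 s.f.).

Direct-runoff ordinates (Q − Q_b): 0.0, 43.0, 103.0, 74.0, 53.0, 38.0, 28.0, 0.0 m³/s.
ΣQ_DR = 339.0 m³/s.
With Δt = 2 h = 7200 s, V = ΣQ_DR · Δt = 339.0 × 7200 = 2.44 × 10^6 m³.

V ≈ 2.44 × 10^6 m³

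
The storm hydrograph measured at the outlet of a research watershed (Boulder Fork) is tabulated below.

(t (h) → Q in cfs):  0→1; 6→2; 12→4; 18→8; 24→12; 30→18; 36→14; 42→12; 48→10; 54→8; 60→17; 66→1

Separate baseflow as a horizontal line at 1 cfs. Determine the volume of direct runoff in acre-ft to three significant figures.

Direct-runoff ordinates (Q − Q_b): 0.0, 1.0, 3.0, 7.0, 11.0, 17.0, 13.0, 11.0, 9.0, 7.0, 16.0, 0.0 cfs.
ΣQ_DR = 95.00 cfs.
With Δt = 6 h = 21600 s, V = ΣQ_DR · Δt = 95.00 × 21600 = 2.05 × 10^6 ft³ = 47.1 acre-ft.

V ≈ 47.1 acre-ft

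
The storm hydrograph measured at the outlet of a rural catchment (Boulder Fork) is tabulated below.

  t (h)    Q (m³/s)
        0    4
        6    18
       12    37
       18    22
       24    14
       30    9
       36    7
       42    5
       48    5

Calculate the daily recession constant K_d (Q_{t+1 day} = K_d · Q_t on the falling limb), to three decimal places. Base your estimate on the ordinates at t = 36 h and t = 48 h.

Between t = 36 h and t = 48 h the flow falls from 7 to 5 m³/s over 2×6 h = 12 h.
Per-interval ratio K = (5/7)^(1/2) = 0.8452; K_d = K^(24/6) = 0.510.

K_d ≈ 0.510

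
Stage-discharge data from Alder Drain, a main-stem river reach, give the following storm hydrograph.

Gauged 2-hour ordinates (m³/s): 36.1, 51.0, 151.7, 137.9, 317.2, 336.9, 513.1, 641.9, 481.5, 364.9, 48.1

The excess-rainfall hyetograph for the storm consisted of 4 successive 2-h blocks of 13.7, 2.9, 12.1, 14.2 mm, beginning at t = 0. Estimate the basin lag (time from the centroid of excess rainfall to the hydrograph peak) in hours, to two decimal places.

Centroid of excess rainfall: t_c = Σ P_i·t̄_i / ΣP_i = 4.2494 h (block centres at 1, 3, 5, 7 h).
Hydrograph peak occurs at t = 14 h, so basin lag t_L = 14 − 4.2494 = 9.75 h.

t_L ≈ 9.75 h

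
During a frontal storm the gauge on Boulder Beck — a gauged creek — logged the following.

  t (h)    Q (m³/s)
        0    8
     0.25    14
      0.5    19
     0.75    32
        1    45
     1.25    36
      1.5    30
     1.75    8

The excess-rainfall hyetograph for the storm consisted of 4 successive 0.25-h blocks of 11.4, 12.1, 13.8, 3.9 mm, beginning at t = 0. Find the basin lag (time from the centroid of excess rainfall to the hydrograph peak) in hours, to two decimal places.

t_L ≈ 0.56 h

Centroid of excess rainfall: t_c = Σ P_i·t̄_i / ΣP_i = 0.4369 h (block centres at 0.125, 0.375, 0.625, 0.875 h).
Hydrograph peak occurs at t = 1 h, so basin lag t_L = 1 − 0.4369 = 0.56 h.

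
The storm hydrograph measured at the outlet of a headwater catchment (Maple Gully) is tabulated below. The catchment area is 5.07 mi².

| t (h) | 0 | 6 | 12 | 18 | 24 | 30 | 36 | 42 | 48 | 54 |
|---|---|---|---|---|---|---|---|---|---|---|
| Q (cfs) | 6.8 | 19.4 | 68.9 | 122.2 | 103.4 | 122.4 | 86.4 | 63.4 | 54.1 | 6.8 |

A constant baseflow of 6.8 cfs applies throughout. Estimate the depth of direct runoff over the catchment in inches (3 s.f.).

d ≈ 1.07 in

Direct runoff: 0.0, 12.6, 62.1, 115.4, 96.6, 115.6, 79.6, 56.6, 47.3, 0.0 cfs; ΣQ_DR = 585.8 cfs.
V = ΣQ_DR · Δt = 585.8 × 21600 s = 1.265 × 10^7 ft³.
Over A = 5.07 mi², depth = V / A = 1.07 in.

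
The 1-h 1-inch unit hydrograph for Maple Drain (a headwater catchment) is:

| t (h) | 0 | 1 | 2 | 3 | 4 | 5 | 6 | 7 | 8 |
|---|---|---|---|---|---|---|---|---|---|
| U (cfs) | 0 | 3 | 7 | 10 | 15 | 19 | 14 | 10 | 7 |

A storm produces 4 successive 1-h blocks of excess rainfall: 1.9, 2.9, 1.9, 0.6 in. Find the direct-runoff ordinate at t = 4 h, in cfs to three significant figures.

By discrete convolution, Q_j = Σ (P_i / 1 in) · U_{j−i}.
At t = 4 h (j=4): Q = (1.9/1)·15 + (2.9/1)·10 + (1.9/1)·7 + (0.6/1)·3 = 72.6 cfs.

Q ≈ 72.6 cfs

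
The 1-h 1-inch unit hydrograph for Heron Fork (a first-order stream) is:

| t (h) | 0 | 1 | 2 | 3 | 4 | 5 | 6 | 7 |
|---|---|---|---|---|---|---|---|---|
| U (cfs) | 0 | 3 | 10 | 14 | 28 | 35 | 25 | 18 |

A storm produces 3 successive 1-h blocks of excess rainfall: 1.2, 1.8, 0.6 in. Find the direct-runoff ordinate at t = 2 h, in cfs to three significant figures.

By discrete convolution, Q_j = Σ (P_i / 1 in) · U_{j−i}.
At t = 2 h (j=2): Q = (1.2/1)·10 + (1.8/1)·3 + (0.6/1)·0 = 17.4 cfs.

Q ≈ 17.4 cfs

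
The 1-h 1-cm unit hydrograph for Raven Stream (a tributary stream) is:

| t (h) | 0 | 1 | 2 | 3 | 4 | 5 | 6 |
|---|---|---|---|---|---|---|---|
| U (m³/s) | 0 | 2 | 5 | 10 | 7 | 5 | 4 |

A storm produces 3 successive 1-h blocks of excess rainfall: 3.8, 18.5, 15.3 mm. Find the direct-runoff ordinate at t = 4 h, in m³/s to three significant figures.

Q ≈ 28.8 m³/s

By discrete convolution, Q_j = Σ (P_i / 10 mm) · U_{j−i}.
At t = 4 h (j=4): Q = (3.8/10)·7 + (18.5/10)·10 + (15.3/10)·5 = 28.8 m³/s.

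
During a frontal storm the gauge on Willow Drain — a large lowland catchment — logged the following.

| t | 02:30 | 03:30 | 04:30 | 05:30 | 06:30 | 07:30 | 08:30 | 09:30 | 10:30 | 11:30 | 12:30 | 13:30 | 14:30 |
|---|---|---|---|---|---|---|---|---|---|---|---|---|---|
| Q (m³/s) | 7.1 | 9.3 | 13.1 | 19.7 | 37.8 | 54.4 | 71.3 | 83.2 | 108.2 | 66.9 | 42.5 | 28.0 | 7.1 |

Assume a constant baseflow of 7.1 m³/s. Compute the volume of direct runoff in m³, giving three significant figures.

Direct-runoff ordinates (Q − Q_b): 0.0, 2.2, 6.0, 12.6, 30.7, 47.3, 64.2, 76.1, 101.1, 59.8, 35.4, 20.9, 0.0 m³/s.
ΣQ_DR = 456.3 m³/s.
With Δt = 1 h = 3600 s, V = ΣQ_DR · Δt = 456.3 × 3600 = 1.64 × 10^6 m³.

V ≈ 1.64 × 10^6 m³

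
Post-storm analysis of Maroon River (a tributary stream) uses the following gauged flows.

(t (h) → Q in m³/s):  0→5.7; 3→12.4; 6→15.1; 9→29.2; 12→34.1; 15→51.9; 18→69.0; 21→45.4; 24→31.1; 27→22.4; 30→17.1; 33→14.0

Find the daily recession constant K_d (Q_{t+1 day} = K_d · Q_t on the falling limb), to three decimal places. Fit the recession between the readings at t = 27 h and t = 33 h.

Between t = 27 h and t = 33 h the flow falls from 22.4 to 14.0 m³/s over 2×3 h = 6 h.
Per-interval ratio K = (14.0/22.4)^(1/2) = 0.7906; K_d = K^(24/3) = 0.153.

K_d ≈ 0.153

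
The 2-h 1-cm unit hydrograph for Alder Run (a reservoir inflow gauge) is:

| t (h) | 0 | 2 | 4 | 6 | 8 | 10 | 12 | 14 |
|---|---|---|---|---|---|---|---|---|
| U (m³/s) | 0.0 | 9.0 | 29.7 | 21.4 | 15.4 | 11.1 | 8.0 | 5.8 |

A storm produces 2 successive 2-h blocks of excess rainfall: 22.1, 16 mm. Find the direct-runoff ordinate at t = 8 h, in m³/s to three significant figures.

By discrete convolution, Q_j = Σ (P_i / 10 mm) · U_{j−i}.
At t = 8 h (j=4): Q = (22.1/10)·15.4 + (16/10)·21.4 = 68.3 m³/s.

Q ≈ 68.3 m³/s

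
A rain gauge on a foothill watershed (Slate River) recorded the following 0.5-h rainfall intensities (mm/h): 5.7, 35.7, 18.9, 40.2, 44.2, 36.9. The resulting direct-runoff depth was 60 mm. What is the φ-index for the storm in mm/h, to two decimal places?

Only the 5 blocks with intensity above φ contribute runoff: 35.7, 18.9, 40.2, 44.2, 36.9 mm/h.
Σ(I−φ)·Δt = d  ⇒  (35.7+18.9+40.2+44.2+36.9 − 5φ)·0.5 = 60
φ = (175.9 − 60/0.5) / 5 = 11.18 mm/h.

φ ≈ 11.18 mm/h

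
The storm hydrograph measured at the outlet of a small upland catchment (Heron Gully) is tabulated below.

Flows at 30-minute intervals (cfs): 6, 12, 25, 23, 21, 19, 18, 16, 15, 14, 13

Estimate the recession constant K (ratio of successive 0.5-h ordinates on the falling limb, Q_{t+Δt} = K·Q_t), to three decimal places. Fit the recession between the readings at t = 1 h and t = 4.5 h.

K ≈ 0.921

Using the recession-limb readings at t = 1 h and t = 4.5 h: Q falls from 25 to 14 cfs over 7 intervals.
K = (Q₂/Q₁)^(1/7) = (14/25)^(1/7) = 0.921.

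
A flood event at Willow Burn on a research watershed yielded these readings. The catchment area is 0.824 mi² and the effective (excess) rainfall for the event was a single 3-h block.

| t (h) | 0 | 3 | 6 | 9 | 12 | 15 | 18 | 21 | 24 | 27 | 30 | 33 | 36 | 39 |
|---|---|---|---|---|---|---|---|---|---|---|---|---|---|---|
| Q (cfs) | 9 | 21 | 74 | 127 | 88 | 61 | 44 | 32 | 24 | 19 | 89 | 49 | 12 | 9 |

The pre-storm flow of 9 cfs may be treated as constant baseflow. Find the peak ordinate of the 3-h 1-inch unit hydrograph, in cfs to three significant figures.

U_p ≈ 39.3 cfs

Direct runoff: 0.0, 12.0, 65.0, 118.0, 79.0, 52.0, 35.0, 23.0, 15.0, 10.0, 80.0, 40.0, 3.0, 0.0 cfs; ΣQ_DR = 532.0 cfs, peak = 118.0 cfs.
Runoff depth d = ΣQ_DR·Δt / A = 532.0 × 10800 / (0.824 mi²) = 3.001 in.
The 1-inch UH is the DRH scaled by (1 in)/d, so U_p = 118.0 × 1/3.001 = 39.3 cfs.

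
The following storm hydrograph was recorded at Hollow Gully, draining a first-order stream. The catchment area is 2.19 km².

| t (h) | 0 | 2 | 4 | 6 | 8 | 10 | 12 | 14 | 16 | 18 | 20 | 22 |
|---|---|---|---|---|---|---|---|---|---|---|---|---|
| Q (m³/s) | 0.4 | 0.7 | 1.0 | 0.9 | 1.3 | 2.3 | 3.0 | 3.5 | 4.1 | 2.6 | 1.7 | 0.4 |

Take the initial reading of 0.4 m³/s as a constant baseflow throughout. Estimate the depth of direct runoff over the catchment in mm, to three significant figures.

Direct runoff: 0.0, 0.3, 0.6, 0.5, 0.9, 1.9, 2.6, 3.1, 3.7, 2.2, 1.3, 0.0 m³/s; ΣQ_DR = 17.10 m³/s.
V = ΣQ_DR · Δt = 17.10 × 7200 s = 1.231 × 10^5 m³.
Over A = 2.19 km², depth = V / A = 56.2 mm.

d ≈ 56.2 mm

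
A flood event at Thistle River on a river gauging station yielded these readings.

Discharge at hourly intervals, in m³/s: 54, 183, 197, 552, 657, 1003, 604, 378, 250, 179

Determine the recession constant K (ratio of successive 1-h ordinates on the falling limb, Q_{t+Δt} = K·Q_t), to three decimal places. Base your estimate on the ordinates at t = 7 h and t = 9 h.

Using the recession-limb readings at t = 7 h and t = 9 h: Q falls from 378 to 179 m³/s over 2 intervals.
K = (Q₂/Q₁)^(1/2) = (179/378)^(1/2) = 0.688.

K ≈ 0.688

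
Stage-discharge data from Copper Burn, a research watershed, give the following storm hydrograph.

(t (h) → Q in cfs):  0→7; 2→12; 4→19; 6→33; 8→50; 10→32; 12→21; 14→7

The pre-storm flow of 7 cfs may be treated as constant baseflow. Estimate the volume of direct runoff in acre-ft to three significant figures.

Direct-runoff ordinates (Q − Q_b): 0.0, 5.0, 12.0, 26.0, 43.0, 25.0, 14.0, 0.0 cfs.
ΣQ_DR = 125.0 cfs.
With Δt = 2 h = 7200 s, V = ΣQ_DR · Δt = 125.0 × 7200 = 9.00 × 10^5 ft³ = 20.7 acre-ft.

V ≈ 20.7 acre-ft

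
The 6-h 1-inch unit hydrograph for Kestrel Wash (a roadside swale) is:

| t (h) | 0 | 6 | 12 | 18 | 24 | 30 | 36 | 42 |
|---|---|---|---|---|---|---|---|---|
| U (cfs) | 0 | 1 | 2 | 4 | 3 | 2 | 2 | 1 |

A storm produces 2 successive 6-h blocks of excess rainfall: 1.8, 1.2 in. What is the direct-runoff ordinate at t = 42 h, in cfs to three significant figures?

By discrete convolution, Q_j = Σ (P_i / 1 in) · U_{j−i}.
At t = 42 h (j=7): Q = (1.8/1)·1 + (1.2/1)·2 = 4.20 cfs.

Q ≈ 4.20 cfs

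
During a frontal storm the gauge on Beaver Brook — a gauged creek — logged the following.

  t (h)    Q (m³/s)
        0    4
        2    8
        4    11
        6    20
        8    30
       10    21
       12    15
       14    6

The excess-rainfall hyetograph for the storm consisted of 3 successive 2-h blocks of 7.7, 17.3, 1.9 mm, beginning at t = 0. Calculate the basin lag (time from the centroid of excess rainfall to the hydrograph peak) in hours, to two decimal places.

Centroid of excess rainfall: t_c = Σ P_i·t̄_i / ΣP_i = 2.5688 h (block centres at 1, 3, 5 h).
Hydrograph peak occurs at t = 8 h, so basin lag t_L = 8 − 2.5688 = 5.43 h.

t_L ≈ 5.43 h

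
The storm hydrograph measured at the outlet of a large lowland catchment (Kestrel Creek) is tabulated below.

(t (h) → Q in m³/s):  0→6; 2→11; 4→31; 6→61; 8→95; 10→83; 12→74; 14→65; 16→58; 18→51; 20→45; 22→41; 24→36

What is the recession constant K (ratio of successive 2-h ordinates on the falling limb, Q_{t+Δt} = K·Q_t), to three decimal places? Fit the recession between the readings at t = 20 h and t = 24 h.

K ≈ 0.894

Using the recession-limb readings at t = 20 h and t = 24 h: Q falls from 45 to 36 m³/s over 2 intervals.
K = (Q₂/Q₁)^(1/2) = (36/45)^(1/2) = 0.894.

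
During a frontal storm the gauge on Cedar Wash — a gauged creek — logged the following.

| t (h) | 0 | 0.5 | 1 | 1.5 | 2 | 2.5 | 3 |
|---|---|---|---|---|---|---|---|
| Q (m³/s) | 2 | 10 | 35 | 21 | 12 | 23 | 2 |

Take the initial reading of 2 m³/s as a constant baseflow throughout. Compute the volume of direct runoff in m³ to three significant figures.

Direct-runoff ordinates (Q − Q_b): 0.0, 8.0, 33.0, 19.0, 10.0, 21.0, 0.0 m³/s.
ΣQ_DR = 91.00 m³/s.
With Δt = 0.5 h = 1800 s, V = ΣQ_DR · Δt = 91.00 × 1800 = 1.64 × 10^5 m³.

V ≈ 1.64 × 10^5 m³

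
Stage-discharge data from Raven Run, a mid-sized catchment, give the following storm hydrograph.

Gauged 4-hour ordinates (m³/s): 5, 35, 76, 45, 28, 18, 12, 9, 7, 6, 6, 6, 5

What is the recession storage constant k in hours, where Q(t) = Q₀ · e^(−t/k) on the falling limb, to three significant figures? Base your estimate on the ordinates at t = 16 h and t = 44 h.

k ≈ 18.2 h

On the falling limb, Q drops from 28 to 6 m³/s between t = 16 h and t = 44 h (Δt = 28 h).
k = −Δt / ln(Q₂/Q₁) = −28 / ln(6/28) = 18.2 h.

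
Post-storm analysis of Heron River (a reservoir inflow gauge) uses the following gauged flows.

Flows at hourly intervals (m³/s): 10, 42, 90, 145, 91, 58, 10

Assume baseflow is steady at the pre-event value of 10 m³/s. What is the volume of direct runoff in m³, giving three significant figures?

Direct-runoff ordinates (Q − Q_b): 0.0, 32.0, 80.0, 135.0, 81.0, 48.0, 0.0 m³/s.
ΣQ_DR = 376.0 m³/s.
With Δt = 1 h = 3600 s, V = ΣQ_DR · Δt = 376.0 × 3600 = 1.35 × 10^6 m³.

V ≈ 1.35 × 10^6 m³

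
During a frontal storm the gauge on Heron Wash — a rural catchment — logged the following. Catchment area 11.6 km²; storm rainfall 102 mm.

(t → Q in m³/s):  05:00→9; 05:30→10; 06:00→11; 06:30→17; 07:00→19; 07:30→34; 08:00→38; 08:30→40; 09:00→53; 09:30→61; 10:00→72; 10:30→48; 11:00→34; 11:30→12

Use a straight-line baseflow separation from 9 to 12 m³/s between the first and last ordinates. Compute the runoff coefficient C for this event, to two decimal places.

C ≈ 0.47

ΣQ_DR = 311.0 m³/s; V = ΣQ_DR·Δt = 5.598 × 10^5 m³.
Runoff depth d = V / A = 48.26 mm.
C = d / P = 48.26 / 102 = 0.47.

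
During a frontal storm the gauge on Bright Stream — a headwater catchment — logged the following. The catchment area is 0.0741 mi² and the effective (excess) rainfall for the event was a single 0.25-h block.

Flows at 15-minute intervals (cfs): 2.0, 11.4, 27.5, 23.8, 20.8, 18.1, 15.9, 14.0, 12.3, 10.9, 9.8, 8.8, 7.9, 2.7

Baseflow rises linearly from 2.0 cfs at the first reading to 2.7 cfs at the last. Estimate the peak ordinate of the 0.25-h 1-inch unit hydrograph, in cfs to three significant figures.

Direct runoff: 0.00, 9.35, 25.39, 21.64, 18.58, 15.83, 13.58, 11.62, 9.87, 8.42, 7.26, 6.21, 5.25, 0.00 cfs; ΣQ_DR = 153.0 cfs, peak = 25.39 cfs.
Runoff depth d = ΣQ_DR·Δt / A = 153.0 × 900 / (0.0741 mi²) = 0.7999 in.
The 1-inch UH is the DRH scaled by (1 in)/d, so U_p = 25.39 × 1/0.7999 = 31.7 cfs.

U_p ≈ 31.7 cfs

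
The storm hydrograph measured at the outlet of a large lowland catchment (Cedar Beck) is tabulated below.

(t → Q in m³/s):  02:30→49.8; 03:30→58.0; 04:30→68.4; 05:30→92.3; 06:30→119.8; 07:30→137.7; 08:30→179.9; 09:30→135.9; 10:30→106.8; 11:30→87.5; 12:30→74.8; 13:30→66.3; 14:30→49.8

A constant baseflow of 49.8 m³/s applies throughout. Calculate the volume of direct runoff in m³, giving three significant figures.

Direct-runoff ordinates (Q − Q_b): 0.0, 8.2, 18.6, 42.5, 70.0, 87.9, 130.1, 86.1, 57.0, 37.7, 25.0, 16.5, 0.0 m³/s.
ΣQ_DR = 579.6 m³/s.
With Δt = 1 h = 3600 s, V = ΣQ_DR · Δt = 579.6 × 3600 = 2.09 × 10^6 m³.

V ≈ 2.09 × 10^6 m³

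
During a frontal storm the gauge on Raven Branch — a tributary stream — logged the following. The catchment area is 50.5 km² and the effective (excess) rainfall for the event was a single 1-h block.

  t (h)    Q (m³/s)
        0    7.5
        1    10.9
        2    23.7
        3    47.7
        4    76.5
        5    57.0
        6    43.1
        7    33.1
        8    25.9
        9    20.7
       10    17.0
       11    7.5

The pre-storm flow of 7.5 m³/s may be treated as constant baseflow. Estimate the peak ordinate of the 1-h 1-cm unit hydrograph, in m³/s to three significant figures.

U_p ≈ 34.5 m³/s

Direct runoff: 0.0, 3.4, 16.2, 40.2, 69.0, 49.5, 35.6, 25.6, 18.4, 13.2, 9.5, 0.0 m³/s; ΣQ_DR = 280.6 m³/s, peak = 69.0 m³/s.
Runoff depth d = ΣQ_DR·Δt / A = 280.6 × 3600 / (50.5 km²) = 20.00 mm.
The 1-cm UH is the DRH scaled by (10 mm)/d, so U_p = 69.0 × 10/20.00 = 34.5 m³/s.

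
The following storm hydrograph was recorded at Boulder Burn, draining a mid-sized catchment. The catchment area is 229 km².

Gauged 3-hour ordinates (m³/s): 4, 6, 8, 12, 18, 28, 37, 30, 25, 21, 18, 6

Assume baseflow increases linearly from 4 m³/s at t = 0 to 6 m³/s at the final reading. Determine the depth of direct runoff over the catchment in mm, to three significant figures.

d ≈ 7.22 mm

Direct runoff: 0.00, 1.82, 3.64, 7.45, 13.27, 23.09, 31.91, 24.73, 19.55, 15.36, 12.18, 0.00 m³/s; ΣQ_DR = 153.0 m³/s.
V = ΣQ_DR · Δt = 153.0 × 10800 s = 1.652 × 10^6 m³.
Over A = 229 km², depth = V / A = 7.22 mm.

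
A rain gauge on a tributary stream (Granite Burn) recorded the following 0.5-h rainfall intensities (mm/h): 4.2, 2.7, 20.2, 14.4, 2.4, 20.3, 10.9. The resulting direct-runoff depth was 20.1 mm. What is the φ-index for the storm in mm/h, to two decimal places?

Only the 4 blocks with intensity above φ contribute runoff: 20.2, 14.4, 20.3, 10.9 mm/h.
Σ(I−φ)·Δt = d  ⇒  (20.2+14.4+20.3+10.9 − 4φ)·0.5 = 20.1
φ = (65.80 − 20.1/0.5) / 4 = 6.40 mm/h.

φ ≈ 6.40 mm/h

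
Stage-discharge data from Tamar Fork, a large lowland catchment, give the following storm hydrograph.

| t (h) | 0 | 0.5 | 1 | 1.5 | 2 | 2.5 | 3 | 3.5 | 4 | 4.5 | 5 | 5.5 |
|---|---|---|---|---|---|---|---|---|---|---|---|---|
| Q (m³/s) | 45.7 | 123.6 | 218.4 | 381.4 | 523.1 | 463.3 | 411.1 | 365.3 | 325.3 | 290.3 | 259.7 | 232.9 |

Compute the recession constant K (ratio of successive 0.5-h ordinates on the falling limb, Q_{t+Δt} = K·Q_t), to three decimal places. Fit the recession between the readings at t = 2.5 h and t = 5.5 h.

Using the recession-limb readings at t = 2.5 h and t = 5.5 h: Q falls from 463.3 to 232.9 m³/s over 6 intervals.
K = (Q₂/Q₁)^(1/6) = (232.9/463.3)^(1/6) = 0.892.

K ≈ 0.892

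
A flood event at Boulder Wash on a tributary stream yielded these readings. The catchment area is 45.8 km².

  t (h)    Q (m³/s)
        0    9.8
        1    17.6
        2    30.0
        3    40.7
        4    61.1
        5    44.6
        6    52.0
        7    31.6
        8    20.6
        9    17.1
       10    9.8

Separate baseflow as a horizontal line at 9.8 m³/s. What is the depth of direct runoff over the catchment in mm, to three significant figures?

d ≈ 17.9 mm

Direct runoff: 0.0, 7.8, 20.2, 30.9, 51.3, 34.8, 42.2, 21.8, 10.8, 7.3, 0.0 m³/s; ΣQ_DR = 227.1 m³/s.
V = ΣQ_DR · Δt = 227.1 × 3600 s = 8.176 × 10^5 m³.
Over A = 45.8 km², depth = V / A = 17.9 mm.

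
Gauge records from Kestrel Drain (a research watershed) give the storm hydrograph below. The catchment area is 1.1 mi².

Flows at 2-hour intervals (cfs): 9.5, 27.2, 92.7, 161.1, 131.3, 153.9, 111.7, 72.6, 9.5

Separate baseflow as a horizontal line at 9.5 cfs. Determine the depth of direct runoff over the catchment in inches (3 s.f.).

d ≈ 1.93 in

Direct runoff: 0.0, 17.7, 83.2, 151.6, 121.8, 144.4, 102.2, 63.1, 0.0 cfs; ΣQ_DR = 684.0 cfs.
V = ΣQ_DR · Δt = 684.0 × 7200 s = 4.925 × 10^6 ft³.
Over A = 1.1 mi², depth = V / A = 1.93 in.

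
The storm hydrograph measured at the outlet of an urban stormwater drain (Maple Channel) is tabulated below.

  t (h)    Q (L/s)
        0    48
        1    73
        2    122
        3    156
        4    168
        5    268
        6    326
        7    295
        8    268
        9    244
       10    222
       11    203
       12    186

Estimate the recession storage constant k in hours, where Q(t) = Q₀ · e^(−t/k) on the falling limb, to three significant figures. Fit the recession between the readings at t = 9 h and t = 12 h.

On the falling limb, Q drops from 244 to 186 L/s between t = 9 h and t = 12 h (Δt = 3 h).
k = −Δt / ln(Q₂/Q₁) = −3 / ln(186/244) = 11.1 h.

k ≈ 11.1 h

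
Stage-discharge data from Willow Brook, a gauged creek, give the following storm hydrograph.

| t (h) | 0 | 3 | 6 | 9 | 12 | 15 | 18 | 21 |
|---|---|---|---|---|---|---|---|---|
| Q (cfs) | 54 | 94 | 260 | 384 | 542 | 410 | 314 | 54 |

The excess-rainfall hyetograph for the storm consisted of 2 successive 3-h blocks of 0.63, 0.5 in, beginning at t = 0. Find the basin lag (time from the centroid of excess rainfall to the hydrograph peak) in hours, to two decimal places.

t_L ≈ 9.17 h

Centroid of excess rainfall: t_c = Σ P_i·t̄_i / ΣP_i = 2.8274 h (block centres at 1.5, 4.5 h).
Hydrograph peak occurs at t = 12 h, so basin lag t_L = 12 − 2.8274 = 9.17 h.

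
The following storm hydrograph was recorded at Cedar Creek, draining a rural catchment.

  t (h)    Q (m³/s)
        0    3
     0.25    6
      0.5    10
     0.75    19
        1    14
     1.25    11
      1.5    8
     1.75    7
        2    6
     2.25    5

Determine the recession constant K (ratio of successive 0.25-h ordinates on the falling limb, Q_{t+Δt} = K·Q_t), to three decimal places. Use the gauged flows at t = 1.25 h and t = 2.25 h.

K ≈ 0.821

Using the recession-limb readings at t = 1.25 h and t = 2.25 h: Q falls from 11 to 5 m³/s over 4 intervals.
K = (Q₂/Q₁)^(1/4) = (5/11)^(1/4) = 0.821.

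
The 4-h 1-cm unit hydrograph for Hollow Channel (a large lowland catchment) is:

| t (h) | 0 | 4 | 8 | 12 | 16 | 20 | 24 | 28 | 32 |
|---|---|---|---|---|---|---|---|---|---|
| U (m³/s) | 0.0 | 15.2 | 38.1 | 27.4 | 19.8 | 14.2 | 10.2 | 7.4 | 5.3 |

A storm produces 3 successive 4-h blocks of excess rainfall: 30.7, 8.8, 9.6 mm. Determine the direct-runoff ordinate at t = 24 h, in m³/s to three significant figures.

By discrete convolution, Q_j = Σ (P_i / 10 mm) · U_{j−i}.
At t = 24 h (j=6): Q = (30.7/10)·10.2 + (8.8/10)·14.2 + (9.6/10)·19.8 = 62.8 m³/s.

Q ≈ 62.8 m³/s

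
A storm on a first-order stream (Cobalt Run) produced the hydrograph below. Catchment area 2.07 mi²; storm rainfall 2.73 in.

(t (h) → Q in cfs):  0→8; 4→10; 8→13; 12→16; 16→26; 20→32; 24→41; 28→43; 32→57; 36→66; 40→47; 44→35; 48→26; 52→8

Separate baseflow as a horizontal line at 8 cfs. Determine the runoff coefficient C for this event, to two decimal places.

C ≈ 0.35

ΣQ_DR = 316.0 cfs; V = ΣQ_DR·Δt = 4.550 × 10^6 ft³.
Runoff depth d = V / A = 0.9462 in.
C = d / P = 0.9462 / 2.73 = 0.35.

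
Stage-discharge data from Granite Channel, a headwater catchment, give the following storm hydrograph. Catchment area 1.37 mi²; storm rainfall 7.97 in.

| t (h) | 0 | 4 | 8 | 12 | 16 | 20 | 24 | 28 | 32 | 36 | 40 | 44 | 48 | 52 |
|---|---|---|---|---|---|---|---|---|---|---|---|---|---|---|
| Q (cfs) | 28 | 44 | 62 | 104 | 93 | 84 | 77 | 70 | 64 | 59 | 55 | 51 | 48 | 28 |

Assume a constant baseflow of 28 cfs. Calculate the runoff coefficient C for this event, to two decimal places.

ΣQ_DR = 475.0 cfs; V = ΣQ_DR·Δt = 6.840 × 10^6 ft³.
Runoff depth d = V / A = 2.149 in.
C = d / P = 2.149 / 7.97 = 0.27.

C ≈ 0.27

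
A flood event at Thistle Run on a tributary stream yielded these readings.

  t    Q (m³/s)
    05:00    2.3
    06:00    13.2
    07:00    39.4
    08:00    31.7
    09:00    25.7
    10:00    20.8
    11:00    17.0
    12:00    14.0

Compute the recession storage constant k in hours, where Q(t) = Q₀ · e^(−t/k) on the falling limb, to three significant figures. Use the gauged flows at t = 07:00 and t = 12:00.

On the falling limb, Q drops from 39.4 to 14.0 m³/s between t = 07:00 and t = 12:00 (Δt = 5 h).
k = −Δt / ln(Q₂/Q₁) = −5 / ln(14.0/39.4) = 4.83 h.

k ≈ 4.83 h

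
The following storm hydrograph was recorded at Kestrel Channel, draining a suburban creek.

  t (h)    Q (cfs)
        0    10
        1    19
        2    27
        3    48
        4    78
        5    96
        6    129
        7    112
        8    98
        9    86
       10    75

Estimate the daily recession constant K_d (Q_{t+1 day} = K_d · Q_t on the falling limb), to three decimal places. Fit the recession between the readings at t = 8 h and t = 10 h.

K_d ≈ 0.040

Between t = 8 h and t = 10 h the flow falls from 98 to 75 cfs over 2×1 h = 2 h.
Per-interval ratio K = (75/98)^(1/2) = 0.8748; K_d = K^(24/1) = 0.040.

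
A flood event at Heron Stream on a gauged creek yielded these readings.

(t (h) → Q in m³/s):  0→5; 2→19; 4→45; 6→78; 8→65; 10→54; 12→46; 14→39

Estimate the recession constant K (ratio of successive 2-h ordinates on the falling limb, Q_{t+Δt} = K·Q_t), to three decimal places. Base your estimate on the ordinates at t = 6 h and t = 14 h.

K ≈ 0.841

Using the recession-limb readings at t = 6 h and t = 14 h: Q falls from 78 to 39 m³/s over 4 intervals.
K = (Q₂/Q₁)^(1/4) = (39/78)^(1/4) = 0.841.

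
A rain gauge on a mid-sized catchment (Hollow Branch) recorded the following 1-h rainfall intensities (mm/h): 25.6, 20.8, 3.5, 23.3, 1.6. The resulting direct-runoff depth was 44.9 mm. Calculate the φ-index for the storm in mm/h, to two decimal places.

Only the 3 blocks with intensity above φ contribute runoff: 25.6, 20.8, 23.3 mm/h.
Σ(I−φ)·Δt = d  ⇒  (25.6+20.8+23.3 − 3φ)·1 = 44.9
φ = (69.70 − 44.9/1) / 3 = 8.27 mm/h.

φ ≈ 8.27 mm/h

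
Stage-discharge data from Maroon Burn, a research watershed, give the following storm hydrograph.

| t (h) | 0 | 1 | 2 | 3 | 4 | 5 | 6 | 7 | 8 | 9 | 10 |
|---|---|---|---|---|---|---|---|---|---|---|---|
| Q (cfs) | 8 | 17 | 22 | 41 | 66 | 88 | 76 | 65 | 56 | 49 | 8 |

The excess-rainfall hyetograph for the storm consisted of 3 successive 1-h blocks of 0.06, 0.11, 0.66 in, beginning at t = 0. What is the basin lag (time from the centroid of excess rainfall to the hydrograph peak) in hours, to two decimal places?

Centroid of excess rainfall: t_c = Σ P_i·t̄_i / ΣP_i = 2.2229 h (block centres at 0.5, 1.5, 2.5 h).
Hydrograph peak occurs at t = 5 h, so basin lag t_L = 5 − 2.2229 = 2.78 h.

t_L ≈ 2.78 h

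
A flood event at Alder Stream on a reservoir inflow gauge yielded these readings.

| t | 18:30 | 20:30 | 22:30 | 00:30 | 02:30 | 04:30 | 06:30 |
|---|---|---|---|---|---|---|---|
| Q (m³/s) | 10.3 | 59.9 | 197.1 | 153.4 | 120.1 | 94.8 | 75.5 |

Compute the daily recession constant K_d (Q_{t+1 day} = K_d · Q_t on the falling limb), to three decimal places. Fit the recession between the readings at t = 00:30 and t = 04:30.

Between t = 00:30 and t = 04:30 the flow falls from 153.4 to 94.8 m³/s over 2×2 h = 4 h.
Per-interval ratio K = (94.8/153.4)^(1/2) = 0.7861; K_d = K^(24/2) = 0.056.

K_d ≈ 0.056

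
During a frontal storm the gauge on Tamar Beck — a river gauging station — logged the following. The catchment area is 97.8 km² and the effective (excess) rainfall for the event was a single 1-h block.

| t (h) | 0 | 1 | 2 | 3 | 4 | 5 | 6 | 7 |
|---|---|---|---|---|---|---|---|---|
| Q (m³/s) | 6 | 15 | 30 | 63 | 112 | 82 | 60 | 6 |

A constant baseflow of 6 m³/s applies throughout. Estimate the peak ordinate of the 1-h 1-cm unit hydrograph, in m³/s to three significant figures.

Direct runoff: 0.0, 9.0, 24.0, 57.0, 106.0, 76.0, 54.0, 0.0 m³/s; ΣQ_DR = 326.0 m³/s, peak = 106.0 m³/s.
Runoff depth d = ΣQ_DR·Δt / A = 326.0 × 3600 / (97.8 km²) = 12.00 mm.
The 1-cm UH is the DRH scaled by (10 mm)/d, so U_p = 106.0 × 10/12.00 = 88.3 m³/s.

U_p ≈ 88.3 m³/s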